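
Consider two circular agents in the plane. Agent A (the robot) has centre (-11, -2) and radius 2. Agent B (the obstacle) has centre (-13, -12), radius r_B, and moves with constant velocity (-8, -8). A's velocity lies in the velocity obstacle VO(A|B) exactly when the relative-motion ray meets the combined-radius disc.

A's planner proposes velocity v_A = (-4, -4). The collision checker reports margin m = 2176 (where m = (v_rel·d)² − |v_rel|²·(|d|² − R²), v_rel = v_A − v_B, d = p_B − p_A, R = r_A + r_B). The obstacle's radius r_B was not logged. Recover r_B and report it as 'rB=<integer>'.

m = 2176
d = (-2, -10);  v_rel = (4, 4),  |v_rel|² = 32
v_rel×d = (4)·(-10) − (4)·(-2) = -32
since m = R²·32 − (-32)²:  R² = (1024 + 2176) / 32 = 100
R = √100 = 10  ⇒  r_B = 10 − 2 = 8

rB=8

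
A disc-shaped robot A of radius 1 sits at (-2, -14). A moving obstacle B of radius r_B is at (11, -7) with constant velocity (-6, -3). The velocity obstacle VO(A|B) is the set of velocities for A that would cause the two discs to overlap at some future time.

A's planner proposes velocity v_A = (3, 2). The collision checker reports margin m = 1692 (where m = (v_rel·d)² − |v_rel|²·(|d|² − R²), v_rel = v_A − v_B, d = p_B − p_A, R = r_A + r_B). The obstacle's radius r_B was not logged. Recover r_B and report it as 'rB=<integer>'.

m = 1692
d = (13, 7);  v_rel = (9, 5),  |v_rel|² = 106
v_rel×d = (9)·(7) − (5)·(13) = -2
since m = R²·106 − (-2)²:  R² = (4 + 1692) / 106 = 16
R = √16 = 4  ⇒  r_B = 4 − 1 = 3

rB=3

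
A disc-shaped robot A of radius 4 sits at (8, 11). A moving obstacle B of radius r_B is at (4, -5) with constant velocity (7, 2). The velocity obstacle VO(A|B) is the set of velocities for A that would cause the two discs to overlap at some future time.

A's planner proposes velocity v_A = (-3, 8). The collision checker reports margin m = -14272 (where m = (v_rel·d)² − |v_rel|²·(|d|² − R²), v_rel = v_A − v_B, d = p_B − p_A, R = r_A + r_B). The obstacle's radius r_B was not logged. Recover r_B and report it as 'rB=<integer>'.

m = -14272
d = (-4, -16);  v_rel = (-10, 6),  |v_rel|² = 136
v_rel×d = (-10)·(-16) − (6)·(-4) = 184
since m = R²·136 − 184²:  R² = (33856 + -14272) / 136 = 144
R = √144 = 12  ⇒  r_B = 12 − 4 = 8

rB=8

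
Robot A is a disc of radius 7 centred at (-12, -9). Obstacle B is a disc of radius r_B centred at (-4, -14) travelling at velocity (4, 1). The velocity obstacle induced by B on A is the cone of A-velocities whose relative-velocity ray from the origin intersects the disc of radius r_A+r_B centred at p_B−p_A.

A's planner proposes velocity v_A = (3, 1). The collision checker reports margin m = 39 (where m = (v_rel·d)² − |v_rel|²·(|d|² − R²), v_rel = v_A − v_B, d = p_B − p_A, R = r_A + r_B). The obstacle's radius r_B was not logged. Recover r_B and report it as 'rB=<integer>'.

m = 39
d = (8, -5);  v_rel = (-1, 0),  |v_rel|² = 1
v_rel×d = (-1)·(-5) − (0)·(8) = 5
since m = R²·1 − 5²:  R² = (25 + 39) / 1 = 64
R = √64 = 8  ⇒  r_B = 8 − 7 = 1

rB=1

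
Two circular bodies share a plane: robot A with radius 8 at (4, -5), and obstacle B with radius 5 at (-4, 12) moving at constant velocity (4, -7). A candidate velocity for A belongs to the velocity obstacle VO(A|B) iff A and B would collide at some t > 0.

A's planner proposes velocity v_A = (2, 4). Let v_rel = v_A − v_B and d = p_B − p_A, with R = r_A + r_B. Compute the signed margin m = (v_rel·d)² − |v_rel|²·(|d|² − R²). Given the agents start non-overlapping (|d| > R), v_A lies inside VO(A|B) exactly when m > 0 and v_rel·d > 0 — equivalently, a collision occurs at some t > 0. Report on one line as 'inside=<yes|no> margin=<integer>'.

d = (-8, 17),  |d|² = 353;  R = 8+5 = 13,  c = 353−13² = 184
v_rel = (-2, 11),  |v_rel|² = 125;  v_rel·d = (-2)·(-8) + (11)·(17) = 203
125·t² − 406·t + 184 = 0  ⇒  m = 203² − 125·184 = 18209
m = 18209 > 0,  v_rel·d = 203 > 0  ⇒  inside

inside=yes margin=18209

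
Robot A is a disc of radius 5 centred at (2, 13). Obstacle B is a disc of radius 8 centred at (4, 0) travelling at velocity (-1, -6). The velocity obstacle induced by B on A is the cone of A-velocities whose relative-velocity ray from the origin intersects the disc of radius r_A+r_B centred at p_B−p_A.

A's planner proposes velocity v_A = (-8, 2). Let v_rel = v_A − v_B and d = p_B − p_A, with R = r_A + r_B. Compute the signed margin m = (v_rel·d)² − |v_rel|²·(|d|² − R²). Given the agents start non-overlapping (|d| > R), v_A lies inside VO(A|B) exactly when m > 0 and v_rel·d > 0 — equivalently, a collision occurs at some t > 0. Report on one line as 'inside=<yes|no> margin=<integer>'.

d = (2, -13),  |d|² = 173;  R = 5+8 = 13,  c = 173−13² = 4
v_rel = (-7, 8),  |v_rel|² = 113;  v_rel·d = (-7)·(2) + (8)·(-13) = -118
113·t² + 236·t + 4 = 0  ⇒  m = (-118)² − 113·4 = 13472
m = 13472 > 0,  v_rel·d = -118 < 0  ⇒  outside

inside=no margin=13472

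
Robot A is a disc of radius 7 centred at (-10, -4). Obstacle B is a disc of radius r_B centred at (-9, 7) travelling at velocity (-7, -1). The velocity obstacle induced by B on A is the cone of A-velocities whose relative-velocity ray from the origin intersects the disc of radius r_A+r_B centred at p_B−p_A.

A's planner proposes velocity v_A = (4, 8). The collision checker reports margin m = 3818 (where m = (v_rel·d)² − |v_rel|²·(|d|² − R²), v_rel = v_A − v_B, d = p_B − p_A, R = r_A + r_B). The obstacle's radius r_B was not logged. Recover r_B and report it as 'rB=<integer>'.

m = 3818
d = (1, 11);  v_rel = (11, 9),  |v_rel|² = 202
v_rel×d = (11)·(11) − (9)·(1) = 112
since m = R²·202 − 112²:  R² = (12544 + 3818) / 202 = 81
R = √81 = 9  ⇒  r_B = 9 − 7 = 2

rB=2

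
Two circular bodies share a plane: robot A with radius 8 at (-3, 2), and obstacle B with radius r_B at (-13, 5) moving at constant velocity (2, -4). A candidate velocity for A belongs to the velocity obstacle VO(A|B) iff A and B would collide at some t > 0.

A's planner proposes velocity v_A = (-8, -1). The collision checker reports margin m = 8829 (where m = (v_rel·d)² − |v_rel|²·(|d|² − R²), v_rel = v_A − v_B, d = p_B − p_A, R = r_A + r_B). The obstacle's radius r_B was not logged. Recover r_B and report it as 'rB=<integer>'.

m = 8829
d = (-10, 3);  v_rel = (-10, 3),  |v_rel|² = 109
v_rel×d = (-10)·(3) − (3)·(-10) = 0
since m = R²·109 − 0²:  R² = (0 + 8829) / 109 = 81
R = √81 = 9  ⇒  r_B = 9 − 8 = 1

rB=1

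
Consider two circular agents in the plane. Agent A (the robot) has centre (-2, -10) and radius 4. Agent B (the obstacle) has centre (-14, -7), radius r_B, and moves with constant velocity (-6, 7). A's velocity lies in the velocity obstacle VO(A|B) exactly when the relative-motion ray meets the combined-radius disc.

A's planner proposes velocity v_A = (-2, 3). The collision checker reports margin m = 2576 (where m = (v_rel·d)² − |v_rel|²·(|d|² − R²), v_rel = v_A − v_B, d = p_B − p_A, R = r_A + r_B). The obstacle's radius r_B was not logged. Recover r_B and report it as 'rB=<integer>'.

m = 2576
d = (-12, 3);  v_rel = (4, -4),  |v_rel|² = 32
v_rel×d = (4)·(3) − (-4)·(-12) = -36
since m = R²·32 − (-36)²:  R² = (1296 + 2576) / 32 = 121
R = √121 = 11  ⇒  r_B = 11 − 4 = 7

rB=7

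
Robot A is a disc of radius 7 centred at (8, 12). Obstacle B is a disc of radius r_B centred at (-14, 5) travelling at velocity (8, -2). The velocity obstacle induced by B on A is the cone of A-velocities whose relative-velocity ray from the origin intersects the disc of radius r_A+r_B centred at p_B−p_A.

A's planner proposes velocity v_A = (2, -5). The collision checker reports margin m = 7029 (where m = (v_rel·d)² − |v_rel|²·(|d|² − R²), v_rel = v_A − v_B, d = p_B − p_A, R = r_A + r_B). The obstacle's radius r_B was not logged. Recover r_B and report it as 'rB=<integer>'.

m = 7029
d = (-22, -7);  v_rel = (-6, -3),  |v_rel|² = 45
v_rel×d = (-6)·(-7) − (-3)·(-22) = -24
since m = R²·45 − (-24)²:  R² = (576 + 7029) / 45 = 169
R = √169 = 13  ⇒  r_B = 13 − 7 = 6

rB=6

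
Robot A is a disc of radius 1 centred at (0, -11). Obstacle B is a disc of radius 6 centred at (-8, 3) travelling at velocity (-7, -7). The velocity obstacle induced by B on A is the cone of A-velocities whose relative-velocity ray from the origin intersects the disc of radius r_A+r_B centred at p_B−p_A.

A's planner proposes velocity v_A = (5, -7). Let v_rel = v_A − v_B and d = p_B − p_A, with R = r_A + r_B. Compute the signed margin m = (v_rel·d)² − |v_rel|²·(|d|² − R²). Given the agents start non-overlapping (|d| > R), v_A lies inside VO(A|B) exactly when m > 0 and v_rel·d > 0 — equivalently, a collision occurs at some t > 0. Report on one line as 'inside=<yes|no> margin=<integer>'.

d = (-8, 14),  |d|² = 260;  R = 1+6 = 7,  c = 260−7² = 211
v_rel = (12, 0),  |v_rel|² = 144;  v_rel·d = (12)·(-8) + (0)·(14) = -96
144·t² + 192·t + 211 = 0  ⇒  m = (-96)² − 144·211 = -21168
m = -21168 < 0,  v_rel·d = -96 < 0  ⇒  outside

inside=no margin=-21168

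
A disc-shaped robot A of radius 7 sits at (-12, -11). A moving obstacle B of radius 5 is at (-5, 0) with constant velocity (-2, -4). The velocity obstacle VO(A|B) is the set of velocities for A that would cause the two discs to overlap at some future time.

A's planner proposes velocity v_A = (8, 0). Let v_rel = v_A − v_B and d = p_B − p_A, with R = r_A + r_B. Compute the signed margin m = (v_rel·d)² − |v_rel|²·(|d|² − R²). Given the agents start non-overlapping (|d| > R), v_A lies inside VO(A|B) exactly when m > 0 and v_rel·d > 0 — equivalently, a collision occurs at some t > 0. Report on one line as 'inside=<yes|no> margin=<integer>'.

d = (7, 11),  |d|² = 170;  R = 7+5 = 12,  c = 170−12² = 26
v_rel = (10, 4),  |v_rel|² = 116;  v_rel·d = (10)·(7) + (4)·(11) = 114
116·t² − 228·t + 26 = 0  ⇒  m = 114² − 116·26 = 9980
m = 9980 > 0,  v_rel·d = 114 > 0  ⇒  inside

inside=yes margin=9980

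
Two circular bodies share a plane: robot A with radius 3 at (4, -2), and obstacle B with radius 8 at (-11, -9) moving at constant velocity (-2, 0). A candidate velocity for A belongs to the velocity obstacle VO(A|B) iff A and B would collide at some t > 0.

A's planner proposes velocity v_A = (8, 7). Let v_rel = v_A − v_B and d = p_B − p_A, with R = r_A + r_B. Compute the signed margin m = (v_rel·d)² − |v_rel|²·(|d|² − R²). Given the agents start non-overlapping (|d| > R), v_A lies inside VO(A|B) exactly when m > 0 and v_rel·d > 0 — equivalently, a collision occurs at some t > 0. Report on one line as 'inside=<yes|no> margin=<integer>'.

d = (-15, -7),  |d|² = 274;  R = 3+8 = 11,  c = 274−11² = 153
v_rel = (10, 7),  |v_rel|² = 149;  v_rel·d = (10)·(-15) + (7)·(-7) = -199
149·t² + 398·t + 153 = 0  ⇒  m = (-199)² − 149·153 = 16804
m = 16804 > 0,  v_rel·d = -199 < 0  ⇒  outside

inside=no margin=16804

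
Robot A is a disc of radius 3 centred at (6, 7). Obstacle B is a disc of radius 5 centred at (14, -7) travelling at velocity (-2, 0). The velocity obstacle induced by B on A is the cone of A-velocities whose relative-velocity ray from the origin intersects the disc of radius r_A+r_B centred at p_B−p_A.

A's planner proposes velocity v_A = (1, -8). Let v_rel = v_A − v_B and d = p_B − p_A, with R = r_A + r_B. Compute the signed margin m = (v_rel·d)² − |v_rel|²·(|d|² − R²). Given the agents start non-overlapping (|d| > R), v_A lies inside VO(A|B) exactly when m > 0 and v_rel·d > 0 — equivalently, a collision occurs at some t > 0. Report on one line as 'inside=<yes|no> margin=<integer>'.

d = (8, -14),  |d|² = 260;  R = 3+5 = 8,  c = 260−8² = 196
v_rel = (3, -8),  |v_rel|² = 73;  v_rel·d = (3)·(8) + (-8)·(-14) = 136
73·t² − 272·t + 196 = 0  ⇒  m = 136² − 73·196 = 4188
m = 4188 > 0,  v_rel·d = 136 > 0  ⇒  inside

inside=yes margin=4188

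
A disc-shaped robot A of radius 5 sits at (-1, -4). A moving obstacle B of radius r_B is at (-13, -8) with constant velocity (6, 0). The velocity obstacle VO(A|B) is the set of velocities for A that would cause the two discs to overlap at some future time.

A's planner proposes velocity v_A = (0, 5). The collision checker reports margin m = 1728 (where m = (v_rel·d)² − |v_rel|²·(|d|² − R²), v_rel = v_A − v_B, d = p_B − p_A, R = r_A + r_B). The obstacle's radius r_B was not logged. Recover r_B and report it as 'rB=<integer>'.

m = 1728
d = (-12, -4);  v_rel = (-6, 5),  |v_rel|² = 61
v_rel×d = (-6)·(-4) − (5)·(-12) = 84
since m = R²·61 − 84²:  R² = (7056 + 1728) / 61 = 144
R = √144 = 12  ⇒  r_B = 12 − 5 = 7

rB=7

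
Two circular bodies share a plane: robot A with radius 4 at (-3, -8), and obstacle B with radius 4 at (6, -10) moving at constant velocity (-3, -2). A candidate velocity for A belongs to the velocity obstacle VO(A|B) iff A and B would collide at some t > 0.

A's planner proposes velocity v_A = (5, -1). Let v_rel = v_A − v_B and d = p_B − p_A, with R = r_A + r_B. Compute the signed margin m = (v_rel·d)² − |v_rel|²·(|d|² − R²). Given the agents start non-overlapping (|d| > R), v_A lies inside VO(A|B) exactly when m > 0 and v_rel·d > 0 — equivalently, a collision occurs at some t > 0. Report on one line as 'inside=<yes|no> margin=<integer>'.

d = (9, -2),  |d|² = 85;  R = 4+4 = 8,  c = 85−8² = 21
v_rel = (8, 1),  |v_rel|² = 65;  v_rel·d = (8)·(9) + (1)·(-2) = 70
65·t² − 140·t + 21 = 0  ⇒  m = 70² − 65·21 = 3535
m = 3535 > 0,  v_rel·d = 70 > 0  ⇒  inside

inside=yes margin=3535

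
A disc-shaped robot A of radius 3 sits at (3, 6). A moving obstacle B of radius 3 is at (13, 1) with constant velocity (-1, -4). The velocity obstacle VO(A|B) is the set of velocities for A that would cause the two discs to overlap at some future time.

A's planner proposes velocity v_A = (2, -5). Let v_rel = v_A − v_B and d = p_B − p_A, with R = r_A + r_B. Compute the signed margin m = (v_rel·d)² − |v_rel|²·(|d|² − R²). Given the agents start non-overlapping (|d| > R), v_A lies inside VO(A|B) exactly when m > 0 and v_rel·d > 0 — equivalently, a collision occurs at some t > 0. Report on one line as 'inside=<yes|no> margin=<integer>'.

d = (10, -5),  |d|² = 125;  R = 3+3 = 6,  c = 125−6² = 89
v_rel = (3, -1),  |v_rel|² = 10;  v_rel·d = (3)·(10) + (-1)·(-5) = 35
10·t² − 70·t + 89 = 0  ⇒  m = 35² − 10·89 = 335
m = 335 > 0,  v_rel·d = 35 > 0  ⇒  inside

inside=yes margin=335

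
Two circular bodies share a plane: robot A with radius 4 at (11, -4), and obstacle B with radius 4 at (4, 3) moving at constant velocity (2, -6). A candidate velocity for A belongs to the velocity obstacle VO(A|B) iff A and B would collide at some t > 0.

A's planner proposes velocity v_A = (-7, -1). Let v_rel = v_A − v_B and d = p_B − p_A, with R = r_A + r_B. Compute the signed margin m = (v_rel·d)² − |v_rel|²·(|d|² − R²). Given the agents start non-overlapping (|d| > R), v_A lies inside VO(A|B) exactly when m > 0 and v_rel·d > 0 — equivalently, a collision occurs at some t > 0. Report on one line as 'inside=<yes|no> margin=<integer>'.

d = (-7, 7),  |d|² = 98;  R = 4+4 = 8,  c = 98−8² = 34
v_rel = (-9, 5),  |v_rel|² = 106;  v_rel·d = (-9)·(-7) + (5)·(7) = 98
106·t² − 196·t + 34 = 0  ⇒  m = 98² − 106·34 = 6000
m = 6000 > 0,  v_rel·d = 98 > 0  ⇒  inside

inside=yes margin=6000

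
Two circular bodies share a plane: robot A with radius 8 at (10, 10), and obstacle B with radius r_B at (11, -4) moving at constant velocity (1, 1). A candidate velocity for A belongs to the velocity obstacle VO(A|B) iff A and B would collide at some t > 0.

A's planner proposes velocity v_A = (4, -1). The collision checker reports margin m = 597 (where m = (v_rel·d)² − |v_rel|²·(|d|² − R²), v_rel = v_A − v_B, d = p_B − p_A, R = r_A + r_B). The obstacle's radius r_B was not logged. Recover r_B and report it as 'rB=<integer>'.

m = 597
d = (1, -14);  v_rel = (3, -2),  |v_rel|² = 13
v_rel×d = (3)·(-14) − (-2)·(1) = -40
since m = R²·13 − (-40)²:  R² = (1600 + 597) / 13 = 169
R = √169 = 13  ⇒  r_B = 13 − 8 = 5

rB=5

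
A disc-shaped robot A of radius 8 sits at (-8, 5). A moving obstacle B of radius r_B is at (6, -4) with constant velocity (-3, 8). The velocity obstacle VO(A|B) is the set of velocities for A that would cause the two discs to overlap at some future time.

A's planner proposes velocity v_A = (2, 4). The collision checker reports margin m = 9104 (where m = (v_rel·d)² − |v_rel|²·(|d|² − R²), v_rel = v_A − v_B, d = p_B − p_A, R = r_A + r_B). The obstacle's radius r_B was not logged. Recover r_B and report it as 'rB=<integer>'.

m = 9104
d = (14, -9);  v_rel = (5, -4),  |v_rel|² = 41
v_rel×d = (5)·(-9) − (-4)·(14) = 11
since m = R²·41 − 11²:  R² = (121 + 9104) / 41 = 225
R = √225 = 15  ⇒  r_B = 15 − 8 = 7

rB=7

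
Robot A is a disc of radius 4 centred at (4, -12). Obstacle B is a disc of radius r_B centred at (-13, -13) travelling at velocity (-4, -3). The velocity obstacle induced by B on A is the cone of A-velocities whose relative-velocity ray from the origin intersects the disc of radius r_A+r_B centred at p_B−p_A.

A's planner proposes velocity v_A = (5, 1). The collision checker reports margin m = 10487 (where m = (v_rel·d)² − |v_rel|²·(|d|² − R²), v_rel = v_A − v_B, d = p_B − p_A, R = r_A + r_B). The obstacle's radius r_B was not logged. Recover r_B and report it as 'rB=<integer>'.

m = 10487
d = (-17, -1);  v_rel = (9, 4),  |v_rel|² = 97
v_rel×d = (9)·(-1) − (4)·(-17) = 59
since m = R²·97 − 59²:  R² = (3481 + 10487) / 97 = 144
R = √144 = 12  ⇒  r_B = 12 − 4 = 8

rB=8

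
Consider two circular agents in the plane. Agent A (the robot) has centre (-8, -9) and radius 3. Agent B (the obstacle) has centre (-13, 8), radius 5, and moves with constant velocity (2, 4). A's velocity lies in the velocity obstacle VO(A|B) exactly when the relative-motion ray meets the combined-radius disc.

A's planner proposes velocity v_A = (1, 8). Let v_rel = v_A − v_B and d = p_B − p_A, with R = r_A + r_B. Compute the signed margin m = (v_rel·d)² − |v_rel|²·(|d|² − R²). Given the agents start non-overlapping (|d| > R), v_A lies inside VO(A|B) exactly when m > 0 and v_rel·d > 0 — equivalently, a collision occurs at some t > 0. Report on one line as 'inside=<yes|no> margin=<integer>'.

d = (-5, 17),  |d|² = 314;  R = 3+5 = 8,  c = 314−8² = 250
v_rel = (-1, 4),  |v_rel|² = 17;  v_rel·d = (-1)·(-5) + (4)·(17) = 73
17·t² − 146·t + 250 = 0  ⇒  m = 73² − 17·250 = 1079
m = 1079 > 0,  v_rel·d = 73 > 0  ⇒  inside

inside=yes margin=1079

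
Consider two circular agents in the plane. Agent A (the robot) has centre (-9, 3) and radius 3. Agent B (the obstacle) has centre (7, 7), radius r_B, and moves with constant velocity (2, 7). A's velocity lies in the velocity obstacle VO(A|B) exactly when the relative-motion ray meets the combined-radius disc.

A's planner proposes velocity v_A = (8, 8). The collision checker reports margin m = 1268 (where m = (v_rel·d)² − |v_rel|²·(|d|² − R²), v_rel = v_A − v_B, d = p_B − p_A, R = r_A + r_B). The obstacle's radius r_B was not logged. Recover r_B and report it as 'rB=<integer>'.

m = 1268
d = (16, 4);  v_rel = (6, 1),  |v_rel|² = 37
v_rel×d = (6)·(4) − (1)·(16) = 8
since m = R²·37 − 8²:  R² = (64 + 1268) / 37 = 36
R = √36 = 6  ⇒  r_B = 6 − 3 = 3

rB=3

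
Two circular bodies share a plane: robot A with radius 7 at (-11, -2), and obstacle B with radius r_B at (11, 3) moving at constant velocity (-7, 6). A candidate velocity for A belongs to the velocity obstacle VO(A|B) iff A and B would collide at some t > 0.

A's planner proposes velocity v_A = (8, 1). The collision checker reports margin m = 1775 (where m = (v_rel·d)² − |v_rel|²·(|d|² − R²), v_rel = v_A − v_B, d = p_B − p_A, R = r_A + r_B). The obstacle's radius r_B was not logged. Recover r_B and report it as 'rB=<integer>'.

m = 1775
d = (22, 5);  v_rel = (15, -5),  |v_rel|² = 250
v_rel×d = (15)·(5) − (-5)·(22) = 185
since m = R²·250 − 185²:  R² = (34225 + 1775) / 250 = 144
R = √144 = 12  ⇒  r_B = 12 − 7 = 5

rB=5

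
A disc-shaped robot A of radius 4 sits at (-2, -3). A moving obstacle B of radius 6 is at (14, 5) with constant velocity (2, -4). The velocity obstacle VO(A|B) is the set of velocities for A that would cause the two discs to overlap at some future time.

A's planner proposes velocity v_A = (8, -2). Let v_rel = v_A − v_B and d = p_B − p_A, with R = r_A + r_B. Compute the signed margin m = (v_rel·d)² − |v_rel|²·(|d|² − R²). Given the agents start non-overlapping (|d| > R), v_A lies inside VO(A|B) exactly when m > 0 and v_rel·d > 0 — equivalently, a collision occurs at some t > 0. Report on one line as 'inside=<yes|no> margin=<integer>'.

d = (16, 8),  |d|² = 320;  R = 4+6 = 10,  c = 320−10² = 220
v_rel = (6, 2),  |v_rel|² = 40;  v_rel·d = (6)·(16) + (2)·(8) = 112
40·t² − 224·t + 220 = 0  ⇒  m = 112² − 40·220 = 3744
m = 3744 > 0,  v_rel·d = 112 > 0  ⇒  inside

inside=yes margin=3744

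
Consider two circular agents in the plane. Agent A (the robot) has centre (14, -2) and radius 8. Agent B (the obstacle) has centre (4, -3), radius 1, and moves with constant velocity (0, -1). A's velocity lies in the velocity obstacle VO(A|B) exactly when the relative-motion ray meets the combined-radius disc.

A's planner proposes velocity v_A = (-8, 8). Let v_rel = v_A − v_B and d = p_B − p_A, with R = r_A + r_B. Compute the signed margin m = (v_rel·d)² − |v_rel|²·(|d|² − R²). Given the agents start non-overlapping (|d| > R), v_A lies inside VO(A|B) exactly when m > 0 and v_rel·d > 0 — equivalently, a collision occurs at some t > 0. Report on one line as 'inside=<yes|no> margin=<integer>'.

d = (-10, -1),  |d|² = 101;  R = 8+1 = 9,  c = 101−9² = 20
v_rel = (-8, 9),  |v_rel|² = 145;  v_rel·d = (-8)·(-10) + (9)·(-1) = 71
145·t² − 142·t + 20 = 0  ⇒  m = 71² − 145·20 = 2141
m = 2141 > 0,  v_rel·d = 71 > 0  ⇒  inside

inside=yes margin=2141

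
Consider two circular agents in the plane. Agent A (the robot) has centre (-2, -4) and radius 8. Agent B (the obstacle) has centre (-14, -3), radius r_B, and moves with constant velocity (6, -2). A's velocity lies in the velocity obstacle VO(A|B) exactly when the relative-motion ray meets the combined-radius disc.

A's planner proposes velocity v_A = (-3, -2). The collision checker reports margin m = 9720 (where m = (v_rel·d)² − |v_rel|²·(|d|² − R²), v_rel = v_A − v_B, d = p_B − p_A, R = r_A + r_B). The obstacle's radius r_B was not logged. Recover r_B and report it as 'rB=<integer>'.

m = 9720
d = (-12, 1);  v_rel = (-9, 0),  |v_rel|² = 81
v_rel×d = (-9)·(1) − (0)·(-12) = -9
since m = R²·81 − (-9)²:  R² = (81 + 9720) / 81 = 121
R = √121 = 11  ⇒  r_B = 11 − 8 = 3

rB=3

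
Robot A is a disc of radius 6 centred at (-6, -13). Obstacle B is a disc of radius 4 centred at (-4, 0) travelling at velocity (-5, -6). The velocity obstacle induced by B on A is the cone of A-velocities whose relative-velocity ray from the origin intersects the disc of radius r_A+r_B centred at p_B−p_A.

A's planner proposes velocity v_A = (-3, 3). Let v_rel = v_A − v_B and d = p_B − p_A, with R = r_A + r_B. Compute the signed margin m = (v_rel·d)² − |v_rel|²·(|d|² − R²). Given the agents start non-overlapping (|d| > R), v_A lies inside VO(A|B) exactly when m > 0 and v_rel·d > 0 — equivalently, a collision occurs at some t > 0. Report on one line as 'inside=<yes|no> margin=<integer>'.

d = (2, 13),  |d|² = 173;  R = 6+4 = 10,  c = 173−10² = 73
v_rel = (2, 9),  |v_rel|² = 85;  v_rel·d = (2)·(2) + (9)·(13) = 121
85·t² − 242·t + 73 = 0  ⇒  m = 121² − 85·73 = 8436
m = 8436 > 0,  v_rel·d = 121 > 0  ⇒  inside

inside=yes margin=8436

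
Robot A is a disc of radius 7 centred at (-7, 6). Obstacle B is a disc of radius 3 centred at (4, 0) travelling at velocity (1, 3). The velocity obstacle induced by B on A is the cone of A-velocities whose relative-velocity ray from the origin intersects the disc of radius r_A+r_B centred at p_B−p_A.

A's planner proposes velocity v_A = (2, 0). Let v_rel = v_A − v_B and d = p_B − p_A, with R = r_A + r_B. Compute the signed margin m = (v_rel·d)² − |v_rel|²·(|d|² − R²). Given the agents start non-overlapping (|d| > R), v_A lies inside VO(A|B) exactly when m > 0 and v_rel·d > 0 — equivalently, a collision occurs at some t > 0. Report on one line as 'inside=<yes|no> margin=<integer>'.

d = (11, -6),  |d|² = 157;  R = 7+3 = 10,  c = 157−10² = 57
v_rel = (1, -3),  |v_rel|² = 10;  v_rel·d = (1)·(11) + (-3)·(-6) = 29
10·t² − 58·t + 57 = 0  ⇒  m = 29² − 10·57 = 271
m = 271 > 0,  v_rel·d = 29 > 0  ⇒  inside

inside=yes margin=271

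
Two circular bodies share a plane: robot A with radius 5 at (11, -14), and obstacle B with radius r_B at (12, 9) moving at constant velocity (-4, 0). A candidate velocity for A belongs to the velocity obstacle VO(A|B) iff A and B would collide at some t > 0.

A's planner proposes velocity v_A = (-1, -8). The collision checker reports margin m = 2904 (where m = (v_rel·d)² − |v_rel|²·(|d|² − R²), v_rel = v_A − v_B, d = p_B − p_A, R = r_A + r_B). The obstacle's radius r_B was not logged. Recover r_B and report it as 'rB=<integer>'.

m = 2904
d = (1, 23);  v_rel = (3, -8),  |v_rel|² = 73
v_rel×d = (3)·(23) − (-8)·(1) = 77
since m = R²·73 − 77²:  R² = (5929 + 2904) / 73 = 121
R = √121 = 11  ⇒  r_B = 11 − 5 = 6

rB=6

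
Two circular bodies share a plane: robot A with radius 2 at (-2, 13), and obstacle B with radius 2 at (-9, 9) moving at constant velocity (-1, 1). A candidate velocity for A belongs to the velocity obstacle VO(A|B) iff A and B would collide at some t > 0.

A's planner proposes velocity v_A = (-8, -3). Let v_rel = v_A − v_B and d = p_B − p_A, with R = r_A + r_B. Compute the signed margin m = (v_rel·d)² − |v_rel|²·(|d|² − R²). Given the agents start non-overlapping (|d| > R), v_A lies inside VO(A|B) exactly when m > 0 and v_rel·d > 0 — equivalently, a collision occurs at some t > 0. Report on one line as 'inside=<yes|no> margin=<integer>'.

d = (-7, -4),  |d|² = 65;  R = 2+2 = 4,  c = 65−4² = 49
v_rel = (-7, -4),  |v_rel|² = 65;  v_rel·d = (-7)·(-7) + (-4)·(-4) = 65
65·t² − 130·t + 49 = 0  ⇒  m = 65² − 65·49 = 1040
m = 1040 > 0,  v_rel·d = 65 > 0  ⇒  inside

inside=yes margin=1040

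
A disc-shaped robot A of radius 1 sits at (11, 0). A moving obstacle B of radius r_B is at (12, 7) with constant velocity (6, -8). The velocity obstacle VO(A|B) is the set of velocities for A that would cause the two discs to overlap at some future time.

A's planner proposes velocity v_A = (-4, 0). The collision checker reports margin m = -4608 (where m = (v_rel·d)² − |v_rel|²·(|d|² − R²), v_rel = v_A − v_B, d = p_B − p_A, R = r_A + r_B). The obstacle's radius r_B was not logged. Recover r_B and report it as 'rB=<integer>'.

m = -4608
d = (1, 7);  v_rel = (-10, 8),  |v_rel|² = 164
v_rel×d = (-10)·(7) − (8)·(1) = -78
since m = R²·164 − (-78)²:  R² = (6084 + -4608) / 164 = 9
R = √9 = 3  ⇒  r_B = 3 − 1 = 2

rB=2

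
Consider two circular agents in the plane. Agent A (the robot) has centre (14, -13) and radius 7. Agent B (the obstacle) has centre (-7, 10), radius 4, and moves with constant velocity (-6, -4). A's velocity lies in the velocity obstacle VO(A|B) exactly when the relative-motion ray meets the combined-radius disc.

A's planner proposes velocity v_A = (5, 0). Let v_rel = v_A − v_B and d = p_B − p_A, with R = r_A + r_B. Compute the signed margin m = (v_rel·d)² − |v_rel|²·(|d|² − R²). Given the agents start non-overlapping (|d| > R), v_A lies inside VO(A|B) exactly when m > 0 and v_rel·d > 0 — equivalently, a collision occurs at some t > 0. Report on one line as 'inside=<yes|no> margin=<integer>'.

d = (-21, 23),  |d|² = 970;  R = 7+4 = 11,  c = 970−11² = 849
v_rel = (11, 4),  |v_rel|² = 137;  v_rel·d = (11)·(-21) + (4)·(23) = -139
137·t² + 278·t + 849 = 0  ⇒  m = (-139)² − 137·849 = -96992
m = -96992 < 0,  v_rel·d = -139 < 0  ⇒  outside

inside=no margin=-96992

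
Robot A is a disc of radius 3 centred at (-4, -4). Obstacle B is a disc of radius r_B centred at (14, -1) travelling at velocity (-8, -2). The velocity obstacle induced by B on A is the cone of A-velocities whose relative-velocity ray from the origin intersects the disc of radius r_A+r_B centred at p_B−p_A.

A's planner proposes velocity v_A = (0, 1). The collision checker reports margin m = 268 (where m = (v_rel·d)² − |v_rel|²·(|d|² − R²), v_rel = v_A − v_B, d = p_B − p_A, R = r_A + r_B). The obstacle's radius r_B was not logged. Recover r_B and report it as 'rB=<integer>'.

m = 268
d = (18, 3);  v_rel = (8, 3),  |v_rel|² = 73
v_rel×d = (8)·(3) − (3)·(18) = -30
since m = R²·73 − (-30)²:  R² = (900 + 268) / 73 = 16
R = √16 = 4  ⇒  r_B = 4 − 3 = 1

rB=1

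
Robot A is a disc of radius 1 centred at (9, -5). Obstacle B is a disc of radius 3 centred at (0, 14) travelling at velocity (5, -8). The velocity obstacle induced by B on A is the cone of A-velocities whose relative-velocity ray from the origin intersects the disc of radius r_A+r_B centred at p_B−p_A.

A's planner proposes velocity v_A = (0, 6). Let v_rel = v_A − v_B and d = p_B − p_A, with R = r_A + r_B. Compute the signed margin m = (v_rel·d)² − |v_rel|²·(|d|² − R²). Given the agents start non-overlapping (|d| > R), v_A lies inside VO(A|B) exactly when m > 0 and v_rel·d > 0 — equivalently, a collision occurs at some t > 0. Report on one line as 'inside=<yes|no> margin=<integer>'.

d = (-9, 19),  |d|² = 442;  R = 1+3 = 4,  c = 442−4² = 426
v_rel = (-5, 14),  |v_rel|² = 221;  v_rel·d = (-5)·(-9) + (14)·(19) = 311
221·t² − 622·t + 426 = 0  ⇒  m = 311² − 221·426 = 2575
m = 2575 > 0,  v_rel·d = 311 > 0  ⇒  inside

inside=yes margin=2575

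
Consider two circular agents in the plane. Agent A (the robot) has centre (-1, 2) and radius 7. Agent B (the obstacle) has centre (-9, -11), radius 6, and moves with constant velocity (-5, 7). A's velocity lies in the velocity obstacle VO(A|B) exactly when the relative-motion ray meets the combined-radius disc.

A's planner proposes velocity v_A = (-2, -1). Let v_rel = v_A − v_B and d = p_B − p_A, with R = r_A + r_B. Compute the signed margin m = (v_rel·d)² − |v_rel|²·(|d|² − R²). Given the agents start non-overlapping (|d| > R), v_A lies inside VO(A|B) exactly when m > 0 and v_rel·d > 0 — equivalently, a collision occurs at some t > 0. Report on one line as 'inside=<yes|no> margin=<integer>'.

d = (-8, -13),  |d|² = 233;  R = 7+6 = 13,  c = 233−13² = 64
v_rel = (3, -8),  |v_rel|² = 73;  v_rel·d = (3)·(-8) + (-8)·(-13) = 80
73·t² − 160·t + 64 = 0  ⇒  m = 80² − 73·64 = 1728
m = 1728 > 0,  v_rel·d = 80 > 0  ⇒  inside

inside=yes margin=1728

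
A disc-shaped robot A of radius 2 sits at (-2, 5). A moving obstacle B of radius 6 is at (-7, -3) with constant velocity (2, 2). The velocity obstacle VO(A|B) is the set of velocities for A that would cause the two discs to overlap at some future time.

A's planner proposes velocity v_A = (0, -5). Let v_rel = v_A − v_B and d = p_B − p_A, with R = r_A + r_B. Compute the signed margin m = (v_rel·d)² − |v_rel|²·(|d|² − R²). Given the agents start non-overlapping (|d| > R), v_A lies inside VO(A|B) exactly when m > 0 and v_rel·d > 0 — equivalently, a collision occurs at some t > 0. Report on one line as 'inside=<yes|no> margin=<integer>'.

d = (-5, -8),  |d|² = 89;  R = 2+6 = 8,  c = 89−8² = 25
v_rel = (-2, -7),  |v_rel|² = 53;  v_rel·d = (-2)·(-5) + (-7)·(-8) = 66
53·t² − 132·t + 25 = 0  ⇒  m = 66² − 53·25 = 3031
m = 3031 > 0,  v_rel·d = 66 > 0  ⇒  inside

inside=yes margin=3031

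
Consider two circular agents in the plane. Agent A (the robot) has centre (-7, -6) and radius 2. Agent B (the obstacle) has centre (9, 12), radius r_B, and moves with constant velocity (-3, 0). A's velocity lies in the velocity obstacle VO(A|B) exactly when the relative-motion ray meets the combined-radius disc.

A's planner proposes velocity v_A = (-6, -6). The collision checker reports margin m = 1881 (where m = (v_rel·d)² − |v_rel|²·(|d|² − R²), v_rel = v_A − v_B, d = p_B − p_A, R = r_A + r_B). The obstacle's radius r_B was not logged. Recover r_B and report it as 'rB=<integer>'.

m = 1881
d = (16, 18);  v_rel = (-3, -6),  |v_rel|² = 45
v_rel×d = (-3)·(18) − (-6)·(16) = 42
since m = R²·45 − 42²:  R² = (1764 + 1881) / 45 = 81
R = √81 = 9  ⇒  r_B = 9 − 2 = 7

rB=7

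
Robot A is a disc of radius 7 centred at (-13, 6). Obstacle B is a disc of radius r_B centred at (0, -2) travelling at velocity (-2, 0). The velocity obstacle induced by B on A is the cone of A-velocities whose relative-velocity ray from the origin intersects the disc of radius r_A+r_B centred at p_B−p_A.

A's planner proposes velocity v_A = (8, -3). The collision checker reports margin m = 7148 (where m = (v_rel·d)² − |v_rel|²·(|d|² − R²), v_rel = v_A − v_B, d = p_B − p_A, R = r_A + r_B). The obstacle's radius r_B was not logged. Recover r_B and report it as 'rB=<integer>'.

m = 7148
d = (13, -8);  v_rel = (10, -3),  |v_rel|² = 109
v_rel×d = (10)·(-8) − (-3)·(13) = -41
since m = R²·109 − (-41)²:  R² = (1681 + 7148) / 109 = 81
R = √81 = 9  ⇒  r_B = 9 − 7 = 2

rB=2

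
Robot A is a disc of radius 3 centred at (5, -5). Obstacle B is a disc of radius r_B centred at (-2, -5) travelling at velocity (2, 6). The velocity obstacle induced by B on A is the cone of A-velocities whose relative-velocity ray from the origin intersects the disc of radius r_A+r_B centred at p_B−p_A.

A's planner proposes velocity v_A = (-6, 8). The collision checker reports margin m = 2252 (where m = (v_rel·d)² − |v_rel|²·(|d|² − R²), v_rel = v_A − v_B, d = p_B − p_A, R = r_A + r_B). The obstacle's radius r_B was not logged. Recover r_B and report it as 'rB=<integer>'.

m = 2252
d = (-7, 0);  v_rel = (-8, 2),  |v_rel|² = 68
v_rel×d = (-8)·(0) − (2)·(-7) = 14
since m = R²·68 − 14²:  R² = (196 + 2252) / 68 = 36
R = √36 = 6  ⇒  r_B = 6 − 3 = 3

rB=3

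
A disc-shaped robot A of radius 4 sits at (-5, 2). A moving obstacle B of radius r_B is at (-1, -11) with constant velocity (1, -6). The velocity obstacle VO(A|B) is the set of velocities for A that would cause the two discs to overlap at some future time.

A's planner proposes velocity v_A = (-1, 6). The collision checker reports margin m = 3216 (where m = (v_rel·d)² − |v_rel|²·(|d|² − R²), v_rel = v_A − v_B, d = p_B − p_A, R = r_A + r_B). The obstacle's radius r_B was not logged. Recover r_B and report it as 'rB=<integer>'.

m = 3216
d = (4, -13);  v_rel = (-2, 12),  |v_rel|² = 148
v_rel×d = (-2)·(-13) − (12)·(4) = -22
since m = R²·148 − (-22)²:  R² = (484 + 3216) / 148 = 25
R = √25 = 5  ⇒  r_B = 5 − 4 = 1

rB=1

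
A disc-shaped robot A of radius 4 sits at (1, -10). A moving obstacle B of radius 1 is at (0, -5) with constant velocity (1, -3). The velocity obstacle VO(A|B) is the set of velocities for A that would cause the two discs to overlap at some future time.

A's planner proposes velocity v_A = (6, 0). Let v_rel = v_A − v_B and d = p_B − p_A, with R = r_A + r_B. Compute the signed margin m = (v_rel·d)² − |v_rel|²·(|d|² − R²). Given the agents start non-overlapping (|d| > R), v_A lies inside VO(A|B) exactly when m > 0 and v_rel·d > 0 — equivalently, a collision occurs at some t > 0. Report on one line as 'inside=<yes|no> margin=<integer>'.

d = (-1, 5),  |d|² = 26;  R = 4+1 = 5,  c = 26−5² = 1
v_rel = (5, 3),  |v_rel|² = 34;  v_rel·d = (5)·(-1) + (3)·(5) = 10
34·t² − 20·t + 1 = 0  ⇒  m = 10² − 34·1 = 66
m = 66 > 0,  v_rel·d = 10 > 0  ⇒  inside

inside=yes margin=66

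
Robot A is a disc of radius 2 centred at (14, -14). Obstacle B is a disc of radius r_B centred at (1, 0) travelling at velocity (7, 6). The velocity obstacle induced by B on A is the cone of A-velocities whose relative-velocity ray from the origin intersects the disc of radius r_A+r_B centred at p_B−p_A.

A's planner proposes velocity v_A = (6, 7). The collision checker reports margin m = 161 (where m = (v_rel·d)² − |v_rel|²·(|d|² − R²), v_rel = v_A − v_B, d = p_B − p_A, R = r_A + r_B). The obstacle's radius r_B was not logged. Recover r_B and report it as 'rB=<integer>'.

m = 161
d = (-13, 14);  v_rel = (-1, 1),  |v_rel|² = 2
v_rel×d = (-1)·(14) − (1)·(-13) = -1
since m = R²·2 − (-1)²:  R² = (1 + 161) / 2 = 81
R = √81 = 9  ⇒  r_B = 9 − 2 = 7

rB=7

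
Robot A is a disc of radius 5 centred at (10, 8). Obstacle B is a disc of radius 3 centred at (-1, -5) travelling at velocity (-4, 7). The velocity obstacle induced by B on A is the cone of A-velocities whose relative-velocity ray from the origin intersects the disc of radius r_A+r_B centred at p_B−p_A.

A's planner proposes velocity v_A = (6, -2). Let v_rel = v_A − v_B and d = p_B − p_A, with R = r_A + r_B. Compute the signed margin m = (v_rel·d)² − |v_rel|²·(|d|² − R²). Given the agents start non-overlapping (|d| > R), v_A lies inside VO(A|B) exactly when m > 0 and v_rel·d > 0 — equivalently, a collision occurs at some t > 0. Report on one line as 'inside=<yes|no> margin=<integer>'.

d = (-11, -13),  |d|² = 290;  R = 5+3 = 8,  c = 290−8² = 226
v_rel = (10, -9),  |v_rel|² = 181;  v_rel·d = (10)·(-11) + (-9)·(-13) = 7
181·t² − 14·t + 226 = 0  ⇒  m = 7² − 181·226 = -40857
m = -40857 < 0,  v_rel·d = 7 > 0  ⇒  outside

inside=no margin=-40857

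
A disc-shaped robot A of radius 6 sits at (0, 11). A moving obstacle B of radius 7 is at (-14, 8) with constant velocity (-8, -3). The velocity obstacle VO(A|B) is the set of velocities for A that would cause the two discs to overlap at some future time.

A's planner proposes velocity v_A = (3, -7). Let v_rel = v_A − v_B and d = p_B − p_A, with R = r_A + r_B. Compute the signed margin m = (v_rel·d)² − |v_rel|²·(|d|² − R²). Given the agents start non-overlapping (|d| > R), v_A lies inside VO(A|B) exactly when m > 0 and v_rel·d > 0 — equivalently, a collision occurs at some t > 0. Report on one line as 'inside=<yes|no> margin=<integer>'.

d = (-14, -3),  |d|² = 205;  R = 6+7 = 13,  c = 205−13² = 36
v_rel = (11, -4),  |v_rel|² = 137;  v_rel·d = (11)·(-14) + (-4)·(-3) = -142
137·t² + 284·t + 36 = 0  ⇒  m = (-142)² − 137·36 = 15232
m = 15232 > 0,  v_rel·d = -142 < 0  ⇒  outside

inside=no margin=15232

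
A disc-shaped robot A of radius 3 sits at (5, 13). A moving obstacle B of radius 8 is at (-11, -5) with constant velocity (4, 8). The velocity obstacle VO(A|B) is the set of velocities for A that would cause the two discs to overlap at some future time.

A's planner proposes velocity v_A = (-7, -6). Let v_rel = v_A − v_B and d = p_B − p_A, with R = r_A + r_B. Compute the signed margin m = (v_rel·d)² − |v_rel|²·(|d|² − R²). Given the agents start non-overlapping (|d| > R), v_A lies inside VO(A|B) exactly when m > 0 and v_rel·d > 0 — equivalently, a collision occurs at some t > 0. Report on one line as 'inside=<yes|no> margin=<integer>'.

d = (-16, -18),  |d|² = 580;  R = 3+8 = 11,  c = 580−11² = 459
v_rel = (-11, -14),  |v_rel|² = 317;  v_rel·d = (-11)·(-16) + (-14)·(-18) = 428
317·t² − 856·t + 459 = 0  ⇒  m = 428² − 317·459 = 37681
m = 37681 > 0,  v_rel·d = 428 > 0  ⇒  inside

inside=yes margin=37681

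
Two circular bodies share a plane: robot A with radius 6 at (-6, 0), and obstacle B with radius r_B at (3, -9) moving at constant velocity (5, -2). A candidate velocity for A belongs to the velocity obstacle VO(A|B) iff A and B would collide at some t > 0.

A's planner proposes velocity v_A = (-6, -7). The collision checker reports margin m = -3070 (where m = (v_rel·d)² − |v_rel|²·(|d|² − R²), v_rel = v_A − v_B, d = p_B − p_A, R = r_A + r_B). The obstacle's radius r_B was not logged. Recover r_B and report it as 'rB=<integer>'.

m = -3070
d = (9, -9);  v_rel = (-11, -5),  |v_rel|² = 146
v_rel×d = (-11)·(-9) − (-5)·(9) = 144
since m = R²·146 − 144²:  R² = (20736 + -3070) / 146 = 121
R = √121 = 11  ⇒  r_B = 11 − 6 = 5

rB=5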